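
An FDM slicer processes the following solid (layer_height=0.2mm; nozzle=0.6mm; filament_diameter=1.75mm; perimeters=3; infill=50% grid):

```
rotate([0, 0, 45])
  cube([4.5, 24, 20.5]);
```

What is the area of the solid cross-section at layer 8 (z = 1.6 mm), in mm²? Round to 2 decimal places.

At z = 1.6 mm: the cube (footprint 4.5×24) is included at this height (area 108.00 mm²); (whole slice rotated 45° about Z — lengths, areas and connectivity unchanged). Overall, the cross-section is a single solid region. Net area = 108.00 mm².

108.00 mm²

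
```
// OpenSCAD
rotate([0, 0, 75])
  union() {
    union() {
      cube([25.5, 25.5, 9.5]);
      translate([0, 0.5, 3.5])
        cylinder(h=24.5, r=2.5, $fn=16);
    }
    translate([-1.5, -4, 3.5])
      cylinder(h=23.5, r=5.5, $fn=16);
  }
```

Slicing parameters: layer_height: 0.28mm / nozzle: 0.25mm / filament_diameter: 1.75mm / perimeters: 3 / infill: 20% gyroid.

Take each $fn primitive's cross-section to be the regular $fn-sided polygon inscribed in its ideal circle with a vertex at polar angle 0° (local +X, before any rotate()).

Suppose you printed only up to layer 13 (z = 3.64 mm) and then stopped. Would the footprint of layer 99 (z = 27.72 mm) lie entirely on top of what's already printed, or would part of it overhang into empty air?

entirely on top

Compare the two slices. At z = 3.64: the 25.5×25.5 cube contributes its full rectangle (area 650.25 mm²); the r=2.5 cylinder at (0, 0.5) gives a regular 16-gon of circumradius 2.5 (constant along its height) (area = (16/2)·2.500²·sin(360°/16) = 19.13 mm²); Taking the union: the regions partially overlap — summed areas 669.38 mm² minus the doubly-counted overlap 6.01 mm² gives 663.38 mm² — area = 663.38 mm²; the r=5.5 cylinder at (-1.5, -4) contributes a regular 16-gon of circumradius 5.5 (area = (16/2)·5.500²·sin(360°/16) = 92.61 mm²); Combining (union): the regions partially overlap — summed areas 755.98 mm² minus the doubly-counted overlap 12.01 mm² gives 743.98 mm² — area = 743.98 mm²; (whole slice rotated 75° about Z — lengths, areas and connectivity unchanged). At z = 27.72: the cube is not intersected at this z (z outside [0, 9.5]); the r=2.5 cylinder at (0, 0.5) contributes a regular 16-gon of circumradius 2.5 (area = (16/2)·2.500²·sin(360°/16) = 19.13 mm²); Merging all regions: only the r=2.5 cylinder at (0, 0.5) is present, so the union is just that shape — area = 19.13 mm²; the cylinder at (-1.5, -4) is not intersected at this z (z outside [3.5, 27]); Combining (union): only the result so far is present, so the union is just that shape — area = 19.13 mm²; (whole slice rotated 75° about Z — lengths, areas and connectivity unchanged). Checking containment: the cross-section at z = 27.72 is a subset of the cross-section at z = 3.64.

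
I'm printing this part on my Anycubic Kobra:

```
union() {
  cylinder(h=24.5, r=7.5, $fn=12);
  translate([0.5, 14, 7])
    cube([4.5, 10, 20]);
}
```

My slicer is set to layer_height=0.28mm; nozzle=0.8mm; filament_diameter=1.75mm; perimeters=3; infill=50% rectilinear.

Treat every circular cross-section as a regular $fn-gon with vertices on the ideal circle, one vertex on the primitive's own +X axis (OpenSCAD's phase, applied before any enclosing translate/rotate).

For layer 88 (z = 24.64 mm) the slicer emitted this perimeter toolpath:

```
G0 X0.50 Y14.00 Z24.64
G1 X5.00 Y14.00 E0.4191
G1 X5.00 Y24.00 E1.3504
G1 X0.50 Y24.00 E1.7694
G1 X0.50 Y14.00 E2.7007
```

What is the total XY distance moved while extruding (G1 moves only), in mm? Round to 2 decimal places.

Sum the Euclidean lengths of each G1 segment: total = 29.00 mm.

29.00 mm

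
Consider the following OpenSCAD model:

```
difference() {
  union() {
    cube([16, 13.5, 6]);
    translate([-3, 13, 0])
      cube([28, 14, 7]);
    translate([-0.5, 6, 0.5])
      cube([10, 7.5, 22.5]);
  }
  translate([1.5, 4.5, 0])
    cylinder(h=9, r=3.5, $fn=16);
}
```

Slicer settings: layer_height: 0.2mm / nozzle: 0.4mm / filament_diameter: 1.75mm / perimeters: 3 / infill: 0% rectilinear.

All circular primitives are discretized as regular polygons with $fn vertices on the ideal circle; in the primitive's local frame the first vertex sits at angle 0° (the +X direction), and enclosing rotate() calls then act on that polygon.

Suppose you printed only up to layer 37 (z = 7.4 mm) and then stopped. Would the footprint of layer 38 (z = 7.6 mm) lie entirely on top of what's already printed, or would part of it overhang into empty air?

entirely on top

Compare the two slices. At z = 7.4: the cube is absent (z outside [0, 6]); the cube at (-3, 13) does not reach this height (z outside [0, 7]); the 10×7.5 cube at (-0.5, 6) contributes its full rectangle (area 75.00 mm²); Combining (union): only the 10×7.5 cube at (-0.5, 6) is present, so the union is just that shape — area = 75.00 mm²; the r=3.5 cylinder at (1.5, 4.5) contributes a regular 16-gon of circumradius 3.5 (area = (16/2)·3.500²·sin(360°/16) = 37.50 mm²); After the difference (first − rest): starting from that combined region (75.00 mm²), the r=3.5 cylinder at (1.5, 4.5) partially overlaps it — only the 7.86 mm² overlap (of its 37.50 mm²) is removed, clipping the outline — area = 67.14 mm². At z = 7.6: the cube is absent (z outside [0, 6]); the cube at (-3, 13) does not reach this height (z outside [0, 7]); the cube at (-0.5, 6) is present — its section is the full 10×7.5 rectangle (area 75.00 mm²); Merging all regions: only the 10×7.5 cube at (-0.5, 6) is present, so the union is just that shape — area = 75.00 mm²; the r=3.5 cylinder at (1.5, 4.5) gives a regular 16-gon of circumradius 3.5 (constant along its height) (area = (16/2)·3.500²·sin(360°/16) = 37.50 mm²); After the difference (first − rest): starting from the result so far (75.00 mm²), the r=3.5 cylinder at (1.5, 4.5) partially overlaps it — only the 7.86 mm² overlap (of its 37.50 mm²) is removed, clipping the outline — area = 67.14 mm². Checking containment: the cross-section at z = 7.6 is a subset of the cross-section at z = 7.4.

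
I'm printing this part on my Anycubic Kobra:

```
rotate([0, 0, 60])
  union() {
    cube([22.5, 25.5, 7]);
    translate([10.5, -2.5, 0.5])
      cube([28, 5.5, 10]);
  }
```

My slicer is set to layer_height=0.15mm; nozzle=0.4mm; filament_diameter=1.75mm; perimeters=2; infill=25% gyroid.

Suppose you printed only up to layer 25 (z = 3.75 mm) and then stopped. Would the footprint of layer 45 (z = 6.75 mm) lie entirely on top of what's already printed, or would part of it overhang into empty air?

entirely on top

Compare the two slices. At z = 3.75: the 22.5×25.5 cube contributes its full rectangle (area 573.75 mm²); the 28×5.5 cube at (10.5, -2.5) contributes its full rectangle (area 154.00 mm²); Combining (union): the regions partially overlap — summed areas 727.75 mm² minus the doubly-counted overlap 36.00 mm² gives 691.75 mm² — area = 691.75 mm²; (whole slice rotated 60° about Z — lengths, areas and connectivity unchanged). At z = 6.75: the cube is present — its section is the full 22.5×25.5 rectangle (area 573.75 mm²); the 28×5.5 cube at (10.5, -2.5) contributes its full rectangle (area 154.00 mm²); Merging all regions: the regions partially overlap — summed areas 727.75 mm² minus the doubly-counted overlap 36.00 mm² gives 691.75 mm² — area = 691.75 mm²; (whole slice rotated 60° about Z — lengths, areas and connectivity unchanged). Checking containment: the cross-section at z = 6.75 is a subset of the cross-section at z = 3.75.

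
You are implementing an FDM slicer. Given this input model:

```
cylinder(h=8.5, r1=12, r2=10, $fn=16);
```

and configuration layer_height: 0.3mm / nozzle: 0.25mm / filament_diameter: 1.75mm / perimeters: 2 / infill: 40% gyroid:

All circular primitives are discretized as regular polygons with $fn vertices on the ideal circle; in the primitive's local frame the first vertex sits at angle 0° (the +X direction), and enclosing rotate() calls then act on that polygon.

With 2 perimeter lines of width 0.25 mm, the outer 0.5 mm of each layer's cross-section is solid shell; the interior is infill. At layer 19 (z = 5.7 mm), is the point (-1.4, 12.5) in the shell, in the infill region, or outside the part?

At z = 5.7 mm: the cone: at t=0.671 of its height the radius interpolates to r₁+(r₂−r₁)t = 10.659, giving a regular 16-gon of that circumradius. Overall, the cross-section is a single solid region. The nearest boundary edge runs (0.00, 10.66)→(-4.08, 9.85); distance from the point to it = 2.08 mm. The point is not inside any of the regions above, so it lies outside the cross-section (2.08 mm from the nearest boundary).

outside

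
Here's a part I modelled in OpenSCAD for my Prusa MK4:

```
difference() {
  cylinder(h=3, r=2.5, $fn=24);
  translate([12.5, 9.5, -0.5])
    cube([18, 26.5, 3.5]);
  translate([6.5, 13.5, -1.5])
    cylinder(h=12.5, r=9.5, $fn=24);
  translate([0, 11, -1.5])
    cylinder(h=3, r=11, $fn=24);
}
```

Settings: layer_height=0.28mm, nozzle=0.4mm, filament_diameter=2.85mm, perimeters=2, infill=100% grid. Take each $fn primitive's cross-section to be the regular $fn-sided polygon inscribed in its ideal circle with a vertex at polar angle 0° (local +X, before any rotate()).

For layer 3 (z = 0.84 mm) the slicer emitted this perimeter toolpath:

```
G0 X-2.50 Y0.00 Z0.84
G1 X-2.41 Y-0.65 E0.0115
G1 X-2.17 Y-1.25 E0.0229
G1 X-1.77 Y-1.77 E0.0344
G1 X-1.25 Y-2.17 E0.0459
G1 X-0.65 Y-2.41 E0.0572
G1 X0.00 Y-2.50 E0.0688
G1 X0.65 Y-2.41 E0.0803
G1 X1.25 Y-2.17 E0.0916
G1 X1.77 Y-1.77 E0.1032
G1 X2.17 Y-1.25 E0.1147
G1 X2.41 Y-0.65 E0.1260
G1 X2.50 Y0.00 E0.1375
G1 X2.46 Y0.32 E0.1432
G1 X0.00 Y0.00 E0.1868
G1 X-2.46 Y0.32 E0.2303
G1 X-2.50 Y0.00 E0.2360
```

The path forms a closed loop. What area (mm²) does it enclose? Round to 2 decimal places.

Apply the shoelace formula to the sequence of (X, Y) vertices; enclosed area = 10.51 mm².

10.51 mm²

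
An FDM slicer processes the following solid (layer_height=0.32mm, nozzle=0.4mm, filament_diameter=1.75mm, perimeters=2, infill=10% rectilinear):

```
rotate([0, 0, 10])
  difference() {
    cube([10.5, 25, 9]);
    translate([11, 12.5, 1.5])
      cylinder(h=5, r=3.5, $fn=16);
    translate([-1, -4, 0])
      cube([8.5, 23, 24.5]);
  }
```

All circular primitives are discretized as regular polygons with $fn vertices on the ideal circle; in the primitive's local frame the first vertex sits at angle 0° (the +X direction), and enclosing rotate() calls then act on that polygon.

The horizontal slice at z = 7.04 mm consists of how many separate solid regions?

At z = 7.04 mm: the cube is present — its section is the full 10.5×25 rectangle; the cylinder at (11, 12.5) is not intersected at this z (z outside [1.5, 6.5]); the 8.5×23 cube at (-1, -4) contributes its full rectangle; Subtracting the remaining from the first: starting from the 10.5×25 cube, the 8.5×23 cube at (-1, -4) partially overlaps it — only the 142.50 mm² overlap (of its 195.50 mm²) is removed, clipping the outline — 1 connected region; (rotated 10° about Z; rotation is an isometry so areas/perimeters/island counts are preserved). The result has 1 disconnected region.

1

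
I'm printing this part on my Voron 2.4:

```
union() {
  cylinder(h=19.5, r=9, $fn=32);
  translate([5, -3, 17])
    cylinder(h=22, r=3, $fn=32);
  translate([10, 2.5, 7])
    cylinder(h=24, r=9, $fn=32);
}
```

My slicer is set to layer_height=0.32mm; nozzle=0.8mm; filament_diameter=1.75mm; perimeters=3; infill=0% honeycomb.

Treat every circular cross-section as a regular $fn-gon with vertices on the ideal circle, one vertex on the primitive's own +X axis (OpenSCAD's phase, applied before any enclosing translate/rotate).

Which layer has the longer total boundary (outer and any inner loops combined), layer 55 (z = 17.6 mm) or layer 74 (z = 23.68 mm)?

Layer 55 (z = 17.6): the r=9 cylinder contributes a regular 32-gon of circumradius 9 (perimeter = 2·32·9.000·sin(180°/32) = 56.46 mm); the r=3 cylinder at (5, -3) gives a regular 32-gon of circumradius 3 (constant along its height) (perimeter = 2·32·3.000·sin(180°/32) = 18.82 mm); the r=9 cylinder at (10, 2.5) contributes a regular 32-gon of circumradius 9 (perimeter = 2·32·9.000·sin(180°/32) = 56.46 mm); Combining (union): the regions partially overlap (shared area 106.74 mm²), so the edge portions inside another operand are dropped and the merged outline is re-measured after clipping — boundary = 78.45 mm. So its perimeter = 78.45 mm. Layer 74 (z = 23.68): the cylinder is not intersected at this z (z outside [0, 19.5]); the r=3 cylinder at (5, -3) contributes a regular 32-gon of circumradius 3 (perimeter = 2·32·3.000·sin(180°/32) = 18.82 mm); the r=9 cylinder at (10, 2.5) gives a regular 32-gon of circumradius 9 (constant along its height) (perimeter = 2·32·9.000·sin(180°/32) = 56.46 mm); Merging all regions: the regions partially overlap (shared area 22.10 mm²), so the edge portions inside another operand are dropped and the merged outline is re-measured after clipping — boundary = 57.96 mm. So its perimeter = 57.96 mm. Layer 55 is larger (78.45 vs 57.96 mm).

layer 55 (z = 17.6 mm)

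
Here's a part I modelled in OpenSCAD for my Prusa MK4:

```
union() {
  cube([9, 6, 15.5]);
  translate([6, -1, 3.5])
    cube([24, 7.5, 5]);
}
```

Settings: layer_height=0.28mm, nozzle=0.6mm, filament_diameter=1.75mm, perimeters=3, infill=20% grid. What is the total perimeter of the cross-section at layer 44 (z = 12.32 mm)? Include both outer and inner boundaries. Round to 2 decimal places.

At z = 12.32 mm: the cube (footprint 9×6) is included at this height (perimeter 30.00 mm); the cube at (6, -1) does not reach this height (z outside [3.5, 8.5]); Combining (union): only the 9×6 cube is present, so the union is just that shape — boundary = 30.00 mm. Overall, the cross-section is a single solid region. Total boundary length (outer) = 30.00 mm.

30.00 mm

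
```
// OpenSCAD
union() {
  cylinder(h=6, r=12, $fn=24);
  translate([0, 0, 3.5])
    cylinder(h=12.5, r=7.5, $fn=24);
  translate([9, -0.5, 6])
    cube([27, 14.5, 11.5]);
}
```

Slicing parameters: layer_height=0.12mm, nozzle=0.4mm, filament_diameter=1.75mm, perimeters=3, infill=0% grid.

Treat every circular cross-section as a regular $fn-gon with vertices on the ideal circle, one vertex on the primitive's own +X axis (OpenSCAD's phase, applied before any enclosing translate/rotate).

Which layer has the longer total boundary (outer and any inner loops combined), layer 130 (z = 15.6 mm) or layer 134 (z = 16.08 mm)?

layer 130 (z = 15.6 mm)

Layer 130 (z = 15.6): the cylinder is not intersected at this z (z outside [0, 6]); the cylinder: section is a regular 24-gon, circumradius r=7.5 (perimeter = 2·24·7.500·sin(180°/24) = 46.99 mm); the cube at (9, -0.5) (footprint 27×14.5) is included at this height (perimeter 83.00 mm); Merging all regions: the 2 present regions are separate (no shared area or edge), so areas and boundary lengths simply add and each stays a separate island — boundary = 129.99 mm. So its perimeter = 129.99 mm. Layer 134 (z = 16.08): the cylinder does not reach this height (z outside [0, 6]); the cylinder is not intersected at this z (z outside [3.5, 16]); the cube at (9, -0.5) is present — its section is the full 27×14.5 rectangle (perimeter 83.00 mm); Taking the union: only the 27×14.5 cube at (9, -0.5) is present, so the union is just that shape — boundary = 83.00 mm. So its perimeter = 83.00 mm. Layer 130 is larger (129.99 vs 83.00 mm).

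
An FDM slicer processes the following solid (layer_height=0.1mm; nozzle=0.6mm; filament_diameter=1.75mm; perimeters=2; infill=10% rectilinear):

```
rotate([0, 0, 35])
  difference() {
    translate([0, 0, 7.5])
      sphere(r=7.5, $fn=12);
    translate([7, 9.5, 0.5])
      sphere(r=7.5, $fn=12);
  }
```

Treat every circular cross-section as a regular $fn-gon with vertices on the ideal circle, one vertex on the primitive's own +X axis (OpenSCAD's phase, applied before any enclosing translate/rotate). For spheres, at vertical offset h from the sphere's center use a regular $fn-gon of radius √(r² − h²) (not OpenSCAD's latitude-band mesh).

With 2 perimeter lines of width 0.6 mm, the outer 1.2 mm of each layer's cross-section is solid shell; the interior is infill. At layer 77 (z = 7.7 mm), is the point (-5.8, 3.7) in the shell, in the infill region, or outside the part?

At z = 7.7 mm: the sphere: section is a regular 12-gon, circumradius = √(r²−h²) = √(7.5²−0.2²) = 7.497; the r=7.5 sphere at (7, 9.5) slices to a regular 12-gon of circumradius 2.100 (√(r²−h²) with h=7.2 from center); Taking the first minus the rest: starting from the r=7.5 sphere, the r=7.5 sphere at (7, 9.5) misses the remaining region (no effect) — 1 connected region; (rotated 35° about Z; rotation is an isometry so areas/perimeters/island counts are preserved). Overall, the cross-section is a single solid region. Undo the 35° rotation: the query point maps to (-2.629, 6.358) in the un-rotated model frame. The nearest boundary edge runs (-3.75, 6.49)→(0.00, 7.50); distance from the point to it = 0.42 mm. The point is inside the cross-section, 0.42 mm from the nearest boundary — within the 1.2 mm shell band (2 × 0.6).

shell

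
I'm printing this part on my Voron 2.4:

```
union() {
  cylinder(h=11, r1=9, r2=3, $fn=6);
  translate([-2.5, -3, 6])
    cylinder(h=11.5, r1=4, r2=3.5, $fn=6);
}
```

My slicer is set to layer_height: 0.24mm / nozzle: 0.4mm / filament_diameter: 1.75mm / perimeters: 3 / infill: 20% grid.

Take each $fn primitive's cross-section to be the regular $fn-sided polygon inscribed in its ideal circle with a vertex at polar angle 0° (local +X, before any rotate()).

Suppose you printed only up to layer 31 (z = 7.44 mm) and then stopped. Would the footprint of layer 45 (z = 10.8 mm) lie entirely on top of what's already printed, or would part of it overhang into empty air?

Compare the two slices. At z = 7.44: the cone contributes a regular 6-gon of circumradius 4.942 (interpolated between r1=9 and r2=3 at t=0.676) (area = (6/2)·4.942²·sin(360°/6) = 63.45 mm²); the cone at (-2.5, -3) contributes a regular 6-gon of circumradius 3.937 (interpolated between r1=4 and r2=3.5 at t=0.125) (area = (6/2)·3.937²·sin(360°/6) = 40.28 mm²); Taking the union: the regions partially overlap — summed areas 103.73 mm² minus the doubly-counted overlap 20.63 mm² gives 83.10 mm² — area = 83.10 mm². At z = 10.8: the cone: at t=0.982 of its height the radius interpolates to r₁+(r₂−r₁)t = 3.109, giving a regular 6-gon of that circumradius (area = (6/2)·3.109²·sin(360°/6) = 25.11 mm²); the cone at (-2.5, -3): at t=0.417 of its height the radius interpolates to r₁+(r₂−r₁)t = 3.791, giving a regular 6-gon of that circumradius (area = (6/2)·3.791²·sin(360°/6) = 37.34 mm²); Combining (union): the regions partially overlap — summed areas 62.46 mm² minus the doubly-counted overlap 7.89 mm² gives 54.56 mm² — area = 54.56 mm². Checking containment: the cross-section at z = 10.8 is a subset of the cross-section at z = 7.44.

entirely on top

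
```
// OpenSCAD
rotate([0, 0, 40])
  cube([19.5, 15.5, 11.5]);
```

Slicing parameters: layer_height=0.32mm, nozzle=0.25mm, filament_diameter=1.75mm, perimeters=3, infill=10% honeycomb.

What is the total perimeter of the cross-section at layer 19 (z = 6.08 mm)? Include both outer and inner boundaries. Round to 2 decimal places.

70.00 mm

At z = 6.08 mm: the cube is present — its section is the full 19.5×15.5 rectangle (perimeter 70.00 mm); (whole slice rotated 40° about Z — lengths, areas and connectivity unchanged). Overall, the cross-section is a single solid region. Total boundary length (outer) = 70.00 mm.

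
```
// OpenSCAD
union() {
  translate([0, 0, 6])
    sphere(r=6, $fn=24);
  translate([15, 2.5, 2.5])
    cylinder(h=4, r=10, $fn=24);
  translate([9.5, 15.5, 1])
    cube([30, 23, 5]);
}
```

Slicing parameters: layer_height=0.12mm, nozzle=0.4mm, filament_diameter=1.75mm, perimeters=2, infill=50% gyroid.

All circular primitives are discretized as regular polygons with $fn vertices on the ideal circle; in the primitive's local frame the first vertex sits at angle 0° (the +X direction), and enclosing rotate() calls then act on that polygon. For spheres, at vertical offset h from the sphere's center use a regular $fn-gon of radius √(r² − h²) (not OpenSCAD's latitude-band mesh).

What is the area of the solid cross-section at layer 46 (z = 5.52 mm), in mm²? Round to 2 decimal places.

At z = 5.52 mm: the sphere: section is a regular 24-gon, circumradius = √(r²−h²) = √(6²−0.48²) = 5.981 (area = (24/2)·5.981²·sin(360°/24) = 111.09 mm²); the r=10 cylinder at (15, 2.5) contributes a regular 24-gon of circumradius 10 (area = (24/2)·10.000²·sin(360°/24) = 310.58 mm²); the cube at (9.5, 15.5) (footprint 30×23) is included at this height (area 690.00 mm²); Taking the union: the regions partially overlap — summed areas 1111.68 mm² minus the doubly-counted overlap 2.05 mm² gives 1109.63 mm² — area = 1109.63 mm². Overall, the cross-section has 2 separate islands. Net area = 1109.63 mm².

1109.63 mm²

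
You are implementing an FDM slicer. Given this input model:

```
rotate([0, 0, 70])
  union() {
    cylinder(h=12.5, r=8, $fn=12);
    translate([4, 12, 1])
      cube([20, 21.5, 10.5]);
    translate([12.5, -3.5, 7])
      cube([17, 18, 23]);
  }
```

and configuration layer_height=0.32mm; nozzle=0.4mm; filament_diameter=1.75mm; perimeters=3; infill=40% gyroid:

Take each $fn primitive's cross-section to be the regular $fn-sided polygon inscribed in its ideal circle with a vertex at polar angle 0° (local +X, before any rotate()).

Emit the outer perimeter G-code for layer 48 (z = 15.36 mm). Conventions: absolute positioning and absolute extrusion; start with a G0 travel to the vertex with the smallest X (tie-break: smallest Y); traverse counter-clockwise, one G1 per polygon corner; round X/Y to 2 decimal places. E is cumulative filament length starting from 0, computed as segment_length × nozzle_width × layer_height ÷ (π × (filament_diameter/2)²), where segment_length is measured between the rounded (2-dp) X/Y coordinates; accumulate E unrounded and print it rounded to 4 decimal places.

At z = 15.36 mm: the cylinder is absent (z outside [0, 12.5]); the cube at (4, 12) is not intersected at this z (z outside [1, 11.5]); the cube at (12.5, -3.5) (footprint 17×18) is included at this height; Combining (union): only the 17×18 cube at (12.5, -3.5) is present, so the union is just that shape — 1 connected region; (whole slice rotated 70° about Z — lengths, areas and connectivity unchanged). The outline is a single polygon with 4 vertices. Extrusion per mm of travel: 0.4 × 0.32 / (π × 0.875²) = 0.053216. Accumulating E over each segment gives final E = 3.7249.

G0 X-9.35 Y16.71 Z15.36
G1 X7.56 Y10.55 E0.9577
G1 X13.38 Y26.52 E1.8623
G1 X-3.54 Y32.68 E2.8205
G1 X-9.35 Y16.71 E3.7249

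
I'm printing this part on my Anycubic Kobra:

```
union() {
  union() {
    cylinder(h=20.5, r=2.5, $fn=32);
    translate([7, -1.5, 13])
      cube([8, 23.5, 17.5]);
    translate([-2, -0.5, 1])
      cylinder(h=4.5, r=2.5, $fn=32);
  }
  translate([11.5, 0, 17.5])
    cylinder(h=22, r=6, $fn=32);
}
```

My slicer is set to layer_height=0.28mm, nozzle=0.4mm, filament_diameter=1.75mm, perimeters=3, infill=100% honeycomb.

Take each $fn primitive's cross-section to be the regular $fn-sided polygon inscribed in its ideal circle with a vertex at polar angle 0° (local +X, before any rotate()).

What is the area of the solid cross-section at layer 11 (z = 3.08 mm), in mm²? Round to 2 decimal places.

At z = 3.08 mm: the r=2.5 cylinder gives a regular 32-gon of circumradius 2.5 (constant along its height) (area = (32/2)·2.500²·sin(360°/32) = 19.51 mm²); the cube at (7, -1.5) is not intersected at this z (z outside [13, 30.5]); the cylinder at (-2, -0.5): section is a regular 32-gon, circumradius r=2.5 (area = (32/2)·2.500²·sin(360°/32) = 19.51 mm²); Merging all regions: the regions partially overlap — summed areas 39.02 mm² minus the doubly-counted overlap 9.54 mm² gives 29.48 mm² — area = 29.48 mm²; the cylinder at (11.5, 0) does not reach this height (z outside [17.5, 39.5]); Taking the union: only the result so far is present, so the union is just that shape — area = 29.48 mm². Overall, the cross-section is a single solid region. Net area = 29.48 mm².

29.48 mm²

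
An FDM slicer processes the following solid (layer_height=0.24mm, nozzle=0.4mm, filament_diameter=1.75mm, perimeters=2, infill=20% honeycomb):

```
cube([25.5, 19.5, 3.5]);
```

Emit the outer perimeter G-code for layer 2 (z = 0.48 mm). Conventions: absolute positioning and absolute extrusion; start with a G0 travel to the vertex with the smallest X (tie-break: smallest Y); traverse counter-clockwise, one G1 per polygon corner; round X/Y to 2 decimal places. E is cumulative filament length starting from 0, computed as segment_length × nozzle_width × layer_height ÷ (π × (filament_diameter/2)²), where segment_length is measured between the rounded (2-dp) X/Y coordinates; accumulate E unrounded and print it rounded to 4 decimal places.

At z = 0.48 mm: the 25.5×19.5 cube contributes its full rectangle. The outline is a single polygon with 4 vertices. Extrusion per mm of travel: 0.4 × 0.24 / (π × 0.875²) = 0.039912. Accumulating E over each segment gives final E = 3.5921.

G0 X0.00 Y0.00 Z0.48
G1 X25.50 Y0.00 E1.0178
G1 X25.50 Y19.50 E1.7960
G1 X0.00 Y19.50 E2.8138
G1 X0.00 Y0.00 E3.5921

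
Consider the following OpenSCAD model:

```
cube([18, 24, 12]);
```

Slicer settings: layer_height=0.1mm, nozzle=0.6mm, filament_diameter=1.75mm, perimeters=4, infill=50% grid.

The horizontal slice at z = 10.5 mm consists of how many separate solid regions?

1

At z = 10.5 mm: the 18×24 cube contributes its full rectangle. The result has 1 disconnected region.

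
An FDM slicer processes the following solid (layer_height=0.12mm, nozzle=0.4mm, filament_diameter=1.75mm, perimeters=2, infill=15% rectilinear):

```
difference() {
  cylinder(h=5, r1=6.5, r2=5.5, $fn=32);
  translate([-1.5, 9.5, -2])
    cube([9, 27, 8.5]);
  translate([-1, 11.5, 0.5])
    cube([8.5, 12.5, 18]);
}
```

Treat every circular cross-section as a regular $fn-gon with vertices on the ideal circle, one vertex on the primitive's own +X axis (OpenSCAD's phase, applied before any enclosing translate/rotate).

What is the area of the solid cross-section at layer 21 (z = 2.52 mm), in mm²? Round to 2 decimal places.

At z = 2.52 mm: the cone contributes a regular 32-gon of circumradius 5.996 (interpolated between r1=6.5 and r2=5.5 at t=0.504) (area = (32/2)·5.996²·sin(360°/32) = 112.22 mm²); the 9×27 cube at (-1.5, 9.5) contributes its full rectangle (area 243.00 mm²); the 8.5×12.5 cube at (-1, 11.5) contributes its full rectangle (area 106.25 mm²); Taking the first minus the rest: starting from the cone (112.22 mm²), the 9×27 cube at (-1.5, 9.5) misses the remaining region (no effect); the 8.5×12.5 cube at (-1, 11.5) misses the remaining region (no effect) — area = 112.22 mm². Overall, the cross-section is a single solid region. Net area = 112.22 mm².

112.22 mm²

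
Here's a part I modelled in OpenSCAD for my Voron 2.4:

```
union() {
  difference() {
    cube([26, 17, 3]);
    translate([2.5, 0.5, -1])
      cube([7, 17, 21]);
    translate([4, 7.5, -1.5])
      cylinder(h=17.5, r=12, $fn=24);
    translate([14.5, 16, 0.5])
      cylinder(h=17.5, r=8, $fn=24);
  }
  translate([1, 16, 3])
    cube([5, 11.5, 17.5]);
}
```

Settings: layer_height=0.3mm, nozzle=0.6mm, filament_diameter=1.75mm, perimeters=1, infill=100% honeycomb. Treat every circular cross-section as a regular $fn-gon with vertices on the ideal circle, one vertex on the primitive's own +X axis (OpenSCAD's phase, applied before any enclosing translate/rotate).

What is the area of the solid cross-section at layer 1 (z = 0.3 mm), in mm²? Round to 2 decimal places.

At z = 0.3 mm: the cube is present — its section is the full 26×17 rectangle (area 442.00 mm²); the cube at (2.5, 0.5) (footprint 7×17) is included at this height (area 119.00 mm²); the r=12 cylinder at (4, 7.5) contributes a regular 24-gon of circumradius 12 (area = (24/2)·12.000²·sin(360°/24) = 447.24 mm²); the cylinder at (14.5, 16) is absent (z outside [0.5, 18]); After the difference (first − rest): starting from the 26×17 cube (442.00 mm²), the 7×17 cube at (2.5, 0.5) partially overlaps it — only the 115.50 mm² overlap (of its 119.00 mm²) is removed, clipping the outline; the r=12 cylinder at (4, 7.5) partially overlaps it — only the 135.52 mm² overlap (of its 447.24 mm²) is removed, clipping the outline — area = 190.98 mm²; the cube at (1, 16) is absent (z outside [3, 20.5]); Merging all regions: only that combined region is present, so the union is just that shape — area = 190.98 mm². Overall, the cross-section is a single solid region. Net area = 190.98 mm².

190.98 mm²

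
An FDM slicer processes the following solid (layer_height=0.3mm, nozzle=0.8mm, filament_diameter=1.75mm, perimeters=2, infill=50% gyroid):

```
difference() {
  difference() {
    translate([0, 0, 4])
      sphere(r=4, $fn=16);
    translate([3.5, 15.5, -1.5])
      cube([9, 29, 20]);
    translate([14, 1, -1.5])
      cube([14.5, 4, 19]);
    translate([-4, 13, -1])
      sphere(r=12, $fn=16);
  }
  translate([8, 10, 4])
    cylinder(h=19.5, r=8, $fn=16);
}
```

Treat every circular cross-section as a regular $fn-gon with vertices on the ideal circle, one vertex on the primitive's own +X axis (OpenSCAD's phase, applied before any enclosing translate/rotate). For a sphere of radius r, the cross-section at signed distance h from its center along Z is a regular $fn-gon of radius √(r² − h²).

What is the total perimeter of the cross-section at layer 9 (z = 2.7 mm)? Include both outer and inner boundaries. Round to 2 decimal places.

At z = 2.7 mm: the sphere: section is a regular 16-gon, circumradius = √(r²−h²) = √(4²−1.3²) = 3.783 (perimeter = 2·16·3.783·sin(180°/16) = 23.62 mm); the cube at (3.5, 15.5) is present — its section is the full 9×29 rectangle (perimeter 76.00 mm); the cube at (14, 1) (footprint 14.5×4) is included at this height (perimeter 37.00 mm); the sphere at (-4, 13): section is a regular 16-gon, circumradius = √(r²−h²) = √(12²−3.7²) = 11.415 (perimeter = 2·16·11.415·sin(180°/16) = 71.26 mm); Taking the first minus the rest: starting from the r=4 sphere, the 9×29 cube at (3.5, 15.5) misses the remaining region (no effect); the 14.5×4 cube at (14, 1) misses the remaining region (no effect); the r=12 sphere at (-4, 13) partially overlaps it — only the 5.04 mm² overlap (of its 398.94 mm²) is removed, clipping the outline — boundary = 23.09 mm; the cylinder at (8, 10) does not reach this height (z outside [4, 23.5]); After the difference (first − rest): none of the subtracted shapes is present at this height, so that combined region is unchanged — boundary = 23.09 mm. Overall, the cross-section is a single solid region. Total boundary length (outer) = 23.09 mm.

23.09 mm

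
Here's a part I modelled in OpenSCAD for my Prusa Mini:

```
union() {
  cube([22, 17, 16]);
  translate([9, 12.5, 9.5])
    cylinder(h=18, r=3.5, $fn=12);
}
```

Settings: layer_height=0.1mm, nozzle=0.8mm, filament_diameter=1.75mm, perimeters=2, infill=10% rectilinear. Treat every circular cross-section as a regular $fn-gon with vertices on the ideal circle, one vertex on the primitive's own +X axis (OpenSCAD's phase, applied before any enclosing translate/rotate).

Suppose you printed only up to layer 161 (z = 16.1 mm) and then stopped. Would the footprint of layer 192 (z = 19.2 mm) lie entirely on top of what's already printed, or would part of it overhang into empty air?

Compare the two slices. At z = 16.1: the cube is absent (z outside [0, 16]); the r=3.5 cylinder at (9, 12.5) contributes a regular 12-gon of circumradius 3.5 (area = (12/2)·3.500²·sin(360°/12) = 36.75 mm²); Taking the union: only the r=3.5 cylinder at (9, 12.5) is present, so the union is just that shape — area = 36.75 mm². At z = 19.2: the cube is not intersected at this z (z outside [0, 16]); the r=3.5 cylinder at (9, 12.5) gives a regular 12-gon of circumradius 3.5 (constant along its height) (area = (12/2)·3.500²·sin(360°/12) = 36.75 mm²); Taking the union: only the r=3.5 cylinder at (9, 12.5) is present, so the union is just that shape — area = 36.75 mm². Checking containment: the cross-section at z = 19.2 is a subset of the cross-section at z = 16.1.

entirely on top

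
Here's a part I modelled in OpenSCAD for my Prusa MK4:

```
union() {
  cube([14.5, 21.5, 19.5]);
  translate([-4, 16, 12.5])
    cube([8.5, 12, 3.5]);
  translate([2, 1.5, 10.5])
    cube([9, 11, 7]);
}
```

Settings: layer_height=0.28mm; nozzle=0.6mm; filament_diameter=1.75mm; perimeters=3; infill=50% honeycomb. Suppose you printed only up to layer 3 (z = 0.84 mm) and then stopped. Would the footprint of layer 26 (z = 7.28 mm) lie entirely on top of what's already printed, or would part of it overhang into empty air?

entirely on top

Compare the two slices. At z = 0.84: the cube is present — its section is the full 14.5×21.5 rectangle (area 311.75 mm²); the cube at (-4, 16) is absent (z outside [12.5, 16]); the cube at (2, 1.5) does not reach this height (z outside [10.5, 17.5]); Combining (union): only the 14.5×21.5 cube is present, so the union is just that shape — area = 311.75 mm². At z = 7.28: the 14.5×21.5 cube contributes its full rectangle (area 311.75 mm²); the cube at (-4, 16) is absent (z outside [12.5, 16]); the cube at (2, 1.5) is absent (z outside [10.5, 17.5]); Taking the union: only the 14.5×21.5 cube is present, so the union is just that shape — area = 311.75 mm². Checking containment: the cross-section at z = 7.28 is a subset of the cross-section at z = 0.84.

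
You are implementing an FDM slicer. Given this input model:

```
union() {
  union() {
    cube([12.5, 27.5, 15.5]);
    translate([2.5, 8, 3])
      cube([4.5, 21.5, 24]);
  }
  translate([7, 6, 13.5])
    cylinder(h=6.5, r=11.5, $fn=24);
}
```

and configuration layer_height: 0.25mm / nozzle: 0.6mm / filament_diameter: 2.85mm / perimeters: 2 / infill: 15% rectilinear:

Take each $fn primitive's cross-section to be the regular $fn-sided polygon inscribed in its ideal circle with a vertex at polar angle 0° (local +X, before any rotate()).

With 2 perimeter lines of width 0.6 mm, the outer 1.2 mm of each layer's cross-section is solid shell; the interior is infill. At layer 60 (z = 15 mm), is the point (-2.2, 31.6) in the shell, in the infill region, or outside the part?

outside

At z = 15 mm: the cube (footprint 12.5×27.5) is included at this height; the cube at (2.5, 8) (footprint 4.5×21.5) is included at this height; Combining (union): the regions partially overlap (shared area 87.75 mm²), so overlapping operands fuse into one piece — 1 connected region; the cylinder at (7, 6): section is a regular 24-gon, circumradius r=11.5; Taking the union: the regions partially overlap (shared area 210.07 mm²), so overlapping operands fuse into one piece — 1 connected region. Overall, the cross-section is a single solid region. The nearest boundary edge runs (0.00, 15.00)→(0.00, 27.50); distance from the point to it = 4.65 mm. The point is not inside any of the regions above, so it lies outside the cross-section (4.65 mm from the nearest boundary).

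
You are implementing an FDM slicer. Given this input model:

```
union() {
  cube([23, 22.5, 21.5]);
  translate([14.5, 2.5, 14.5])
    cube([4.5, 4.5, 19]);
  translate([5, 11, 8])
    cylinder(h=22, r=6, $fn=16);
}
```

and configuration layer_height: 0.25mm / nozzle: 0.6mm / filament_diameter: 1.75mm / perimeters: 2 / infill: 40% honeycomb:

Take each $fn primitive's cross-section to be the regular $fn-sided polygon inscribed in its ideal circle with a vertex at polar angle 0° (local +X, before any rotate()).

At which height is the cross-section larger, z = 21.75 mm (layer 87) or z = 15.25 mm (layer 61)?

layer 61 (z = 15.25 mm)

Layer 87 (z = 21.75): the cube is absent (z outside [0, 21.5]); the cube at (14.5, 2.5) (footprint 4.5×4.5) is included at this height (area 20.25 mm²); the r=6 cylinder at (5, 11) gives a regular 16-gon of circumradius 6 (constant along its height) (area = (16/2)·6.000²·sin(360°/16) = 110.21 mm²); Merging all regions: the 2 present regions are separate (no shared area or edge), so areas and boundary lengths simply add and each stays a separate island — area = 130.46 mm². So its area = 130.46 mm². Layer 61 (z = 15.25): the cube (footprint 23×22.5) is included at this height (area 517.50 mm²); the cube at (14.5, 2.5) is present — its section is the full 4.5×4.5 rectangle (area 20.25 mm²); the r=6 cylinder at (5, 11) contributes a regular 16-gon of circumradius 6 (area = (16/2)·6.000²·sin(360°/16) = 110.21 mm²); Merging all regions: the regions partially overlap — summed areas 647.96 mm² minus the doubly-counted overlap 126.48 mm² gives 521.49 mm² — area = 521.49 mm². So its area = 521.49 mm². Layer 61 is larger (521.49 vs 130.46 mm²).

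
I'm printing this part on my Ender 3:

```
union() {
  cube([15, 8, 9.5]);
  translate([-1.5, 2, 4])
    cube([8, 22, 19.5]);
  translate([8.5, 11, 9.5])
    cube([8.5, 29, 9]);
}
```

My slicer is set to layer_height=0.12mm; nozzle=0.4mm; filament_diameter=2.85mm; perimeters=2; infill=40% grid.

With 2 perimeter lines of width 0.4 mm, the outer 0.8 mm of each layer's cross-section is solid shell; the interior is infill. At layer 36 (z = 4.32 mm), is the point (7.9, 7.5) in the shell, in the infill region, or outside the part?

shell

At z = 4.32 mm: the 15×8 cube contributes its full rectangle; the cube at (-1.5, 2) (footprint 8×22) is included at this height; the cube at (8.5, 11) is not intersected at this z (z outside [9.5, 18.5]); Merging all regions: the regions partially overlap (shared area 39.00 mm²), so overlapping operands fuse into one piece — 1 connected region. Overall, the cross-section is a single solid region. The nearest boundary edge runs (6.50, 8.00)→(15.00, 8.00); distance from the point to it = 0.50 mm. The point is inside the cross-section, 0.50 mm from the nearest boundary — within the 0.8 mm shell band (2 × 0.4).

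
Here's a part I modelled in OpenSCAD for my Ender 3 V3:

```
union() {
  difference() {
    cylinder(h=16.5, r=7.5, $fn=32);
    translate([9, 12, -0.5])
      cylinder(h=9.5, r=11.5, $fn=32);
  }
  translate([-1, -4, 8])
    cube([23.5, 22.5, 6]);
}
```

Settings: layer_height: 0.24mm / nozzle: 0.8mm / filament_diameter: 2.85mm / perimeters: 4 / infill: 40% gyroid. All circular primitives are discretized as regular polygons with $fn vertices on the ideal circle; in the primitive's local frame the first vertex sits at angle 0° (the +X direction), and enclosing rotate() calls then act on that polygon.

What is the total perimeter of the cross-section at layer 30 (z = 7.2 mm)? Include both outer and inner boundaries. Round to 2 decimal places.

At z = 7.2 mm: the r=7.5 cylinder contributes a regular 32-gon of circumradius 7.5 (perimeter = 2·32·7.500·sin(180°/32) = 47.05 mm); the r=11.5 cylinder at (9, 12) contributes a regular 32-gon of circumradius 11.5 (perimeter = 2·32·11.500·sin(180°/32) = 72.14 mm); After the difference (first − rest): starting from the r=7.5 cylinder, the r=11.5 cylinder at (9, 12) partially overlaps it — only the 30.13 mm² overlap (of its 412.81 mm²) is removed, clipping the outline — boundary = 46.11 mm; the cube at (-1, -4) is not intersected at this z (z outside [8, 14]); Taking the union: only that combined region is present, so the union is just that shape — boundary = 46.11 mm. Overall, the cross-section is a single solid region. Total boundary length (outer) = 46.11 mm.

46.11 mm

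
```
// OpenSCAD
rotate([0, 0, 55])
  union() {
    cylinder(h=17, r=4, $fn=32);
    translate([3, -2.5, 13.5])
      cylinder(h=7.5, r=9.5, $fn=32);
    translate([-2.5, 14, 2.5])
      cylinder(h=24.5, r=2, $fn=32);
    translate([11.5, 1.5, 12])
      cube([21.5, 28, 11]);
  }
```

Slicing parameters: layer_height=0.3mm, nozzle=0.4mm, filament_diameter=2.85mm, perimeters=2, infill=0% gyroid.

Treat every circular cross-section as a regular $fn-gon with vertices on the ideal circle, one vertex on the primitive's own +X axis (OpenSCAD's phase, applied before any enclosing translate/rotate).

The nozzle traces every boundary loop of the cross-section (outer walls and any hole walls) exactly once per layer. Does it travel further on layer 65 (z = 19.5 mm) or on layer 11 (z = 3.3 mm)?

layer 65 (z = 19.5 mm)

Layer 65 (z = 19.5): the cylinder is absent (z outside [0, 17]); the r=9.5 cylinder at (3, -2.5) gives a regular 32-gon of circumradius 9.5 (constant along its height) (perimeter = 2·32·9.500·sin(180°/32) = 59.59 mm); the r=2 cylinder at (-2.5, 14) contributes a regular 32-gon of circumradius 2 (perimeter = 2·32·2.000·sin(180°/32) = 12.55 mm); the 21.5×28 cube at (11.5, 1.5) contributes its full rectangle (perimeter 99.00 mm); Combining (union): the regions partially overlap (shared area 0.01 mm²), so the edge portions inside another operand are dropped and the merged outline is re-measured after clipping — boundary = 170.73 mm; (whole slice rotated 55° about Z — lengths, areas and connectivity unchanged). So its perimeter = 170.73 mm. Layer 11 (z = 3.3): the r=4 cylinder gives a regular 32-gon of circumradius 4 (constant along its height) (perimeter = 2·32·4.000·sin(180°/32) = 25.09 mm); the cylinder at (3, -2.5) is absent (z outside [13.5, 21]); the r=2 cylinder at (-2.5, 14) contributes a regular 32-gon of circumradius 2 (perimeter = 2·32·2.000·sin(180°/32) = 12.55 mm); the cube at (11.5, 1.5) is absent (z outside [12, 23]); Combining (union): the 2 present regions are separate (no shared area or edge), so areas and boundary lengths simply add and each stays a separate island — boundary = 37.64 mm; (whole slice rotated 55° about Z — lengths, areas and connectivity unchanged). So its perimeter = 37.64 mm. Layer 65 is larger (170.73 vs 37.64 mm).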